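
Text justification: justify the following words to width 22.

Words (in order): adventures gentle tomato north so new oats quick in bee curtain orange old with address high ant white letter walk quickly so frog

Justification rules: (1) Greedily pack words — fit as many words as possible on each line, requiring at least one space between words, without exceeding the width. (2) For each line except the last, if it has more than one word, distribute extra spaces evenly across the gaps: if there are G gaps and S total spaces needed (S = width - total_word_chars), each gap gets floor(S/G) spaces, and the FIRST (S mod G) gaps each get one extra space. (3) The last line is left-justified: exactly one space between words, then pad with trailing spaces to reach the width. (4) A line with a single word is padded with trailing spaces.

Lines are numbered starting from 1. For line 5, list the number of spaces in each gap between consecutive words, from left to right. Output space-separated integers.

Answer: 2 1 1

Derivation:
Line 1: ['adventures', 'gentle'] (min_width=17, slack=5)
Line 2: ['tomato', 'north', 'so', 'new'] (min_width=19, slack=3)
Line 3: ['oats', 'quick', 'in', 'bee'] (min_width=17, slack=5)
Line 4: ['curtain', 'orange', 'old'] (min_width=18, slack=4)
Line 5: ['with', 'address', 'high', 'ant'] (min_width=21, slack=1)
Line 6: ['white', 'letter', 'walk'] (min_width=17, slack=5)
Line 7: ['quickly', 'so', 'frog'] (min_width=15, slack=7)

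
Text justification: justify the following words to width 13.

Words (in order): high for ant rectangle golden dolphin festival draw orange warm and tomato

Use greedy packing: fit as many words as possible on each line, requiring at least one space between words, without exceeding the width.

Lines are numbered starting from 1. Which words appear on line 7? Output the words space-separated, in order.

Line 1: ['high', 'for', 'ant'] (min_width=12, slack=1)
Line 2: ['rectangle'] (min_width=9, slack=4)
Line 3: ['golden'] (min_width=6, slack=7)
Line 4: ['dolphin'] (min_width=7, slack=6)
Line 5: ['festival', 'draw'] (min_width=13, slack=0)
Line 6: ['orange', 'warm'] (min_width=11, slack=2)
Line 7: ['and', 'tomato'] (min_width=10, slack=3)

Answer: and tomato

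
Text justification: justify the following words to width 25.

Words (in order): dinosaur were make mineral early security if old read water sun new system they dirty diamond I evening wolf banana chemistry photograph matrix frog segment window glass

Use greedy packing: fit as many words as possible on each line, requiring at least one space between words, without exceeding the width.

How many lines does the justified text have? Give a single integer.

Answer: 8

Derivation:
Line 1: ['dinosaur', 'were', 'make'] (min_width=18, slack=7)
Line 2: ['mineral', 'early', 'security', 'if'] (min_width=25, slack=0)
Line 3: ['old', 'read', 'water', 'sun', 'new'] (min_width=22, slack=3)
Line 4: ['system', 'they', 'dirty', 'diamond'] (min_width=25, slack=0)
Line 5: ['I', 'evening', 'wolf', 'banana'] (min_width=21, slack=4)
Line 6: ['chemistry', 'photograph'] (min_width=20, slack=5)
Line 7: ['matrix', 'frog', 'segment'] (min_width=19, slack=6)
Line 8: ['window', 'glass'] (min_width=12, slack=13)
Total lines: 8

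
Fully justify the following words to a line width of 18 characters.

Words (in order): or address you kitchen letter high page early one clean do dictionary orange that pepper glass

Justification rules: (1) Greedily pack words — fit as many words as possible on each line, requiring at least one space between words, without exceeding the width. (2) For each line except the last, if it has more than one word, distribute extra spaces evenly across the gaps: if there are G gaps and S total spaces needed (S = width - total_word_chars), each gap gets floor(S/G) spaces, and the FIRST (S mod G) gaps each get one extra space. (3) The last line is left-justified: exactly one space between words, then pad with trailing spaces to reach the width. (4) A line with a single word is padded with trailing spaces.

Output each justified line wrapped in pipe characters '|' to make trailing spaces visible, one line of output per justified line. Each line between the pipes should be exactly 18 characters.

Answer: |or   address   you|
|kitchen     letter|
|high   page  early|
|one    clean    do|
|dictionary  orange|
|that pepper glass |

Derivation:
Line 1: ['or', 'address', 'you'] (min_width=14, slack=4)
Line 2: ['kitchen', 'letter'] (min_width=14, slack=4)
Line 3: ['high', 'page', 'early'] (min_width=15, slack=3)
Line 4: ['one', 'clean', 'do'] (min_width=12, slack=6)
Line 5: ['dictionary', 'orange'] (min_width=17, slack=1)
Line 6: ['that', 'pepper', 'glass'] (min_width=17, slack=1)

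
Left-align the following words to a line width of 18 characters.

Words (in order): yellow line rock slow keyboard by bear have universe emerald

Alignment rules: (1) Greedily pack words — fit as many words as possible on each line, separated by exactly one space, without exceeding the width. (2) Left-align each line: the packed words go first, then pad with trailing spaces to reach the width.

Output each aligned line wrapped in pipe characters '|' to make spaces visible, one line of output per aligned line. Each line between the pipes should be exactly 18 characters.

Answer: |yellow line rock  |
|slow keyboard by  |
|bear have universe|
|emerald           |

Derivation:
Line 1: ['yellow', 'line', 'rock'] (min_width=16, slack=2)
Line 2: ['slow', 'keyboard', 'by'] (min_width=16, slack=2)
Line 3: ['bear', 'have', 'universe'] (min_width=18, slack=0)
Line 4: ['emerald'] (min_width=7, slack=11)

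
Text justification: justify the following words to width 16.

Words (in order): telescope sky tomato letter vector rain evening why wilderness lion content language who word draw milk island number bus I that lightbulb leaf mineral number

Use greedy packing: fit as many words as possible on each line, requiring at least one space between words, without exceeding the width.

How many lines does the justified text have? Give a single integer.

Answer: 12

Derivation:
Line 1: ['telescope', 'sky'] (min_width=13, slack=3)
Line 2: ['tomato', 'letter'] (min_width=13, slack=3)
Line 3: ['vector', 'rain'] (min_width=11, slack=5)
Line 4: ['evening', 'why'] (min_width=11, slack=5)
Line 5: ['wilderness', 'lion'] (min_width=15, slack=1)
Line 6: ['content', 'language'] (min_width=16, slack=0)
Line 7: ['who', 'word', 'draw'] (min_width=13, slack=3)
Line 8: ['milk', 'island'] (min_width=11, slack=5)
Line 9: ['number', 'bus', 'I'] (min_width=12, slack=4)
Line 10: ['that', 'lightbulb'] (min_width=14, slack=2)
Line 11: ['leaf', 'mineral'] (min_width=12, slack=4)
Line 12: ['number'] (min_width=6, slack=10)
Total lines: 12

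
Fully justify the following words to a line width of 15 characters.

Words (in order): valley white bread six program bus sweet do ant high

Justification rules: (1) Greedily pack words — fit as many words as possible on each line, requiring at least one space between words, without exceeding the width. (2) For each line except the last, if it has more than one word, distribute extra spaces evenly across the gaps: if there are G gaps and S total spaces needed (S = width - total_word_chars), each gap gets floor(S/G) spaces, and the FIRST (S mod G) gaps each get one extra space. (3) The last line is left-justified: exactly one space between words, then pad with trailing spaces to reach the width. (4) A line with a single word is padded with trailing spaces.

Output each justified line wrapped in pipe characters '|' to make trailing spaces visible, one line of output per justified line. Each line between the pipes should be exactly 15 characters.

Answer: |valley    white|
|bread       six|
|program     bus|
|sweet   do  ant|
|high           |

Derivation:
Line 1: ['valley', 'white'] (min_width=12, slack=3)
Line 2: ['bread', 'six'] (min_width=9, slack=6)
Line 3: ['program', 'bus'] (min_width=11, slack=4)
Line 4: ['sweet', 'do', 'ant'] (min_width=12, slack=3)
Line 5: ['high'] (min_width=4, slack=11)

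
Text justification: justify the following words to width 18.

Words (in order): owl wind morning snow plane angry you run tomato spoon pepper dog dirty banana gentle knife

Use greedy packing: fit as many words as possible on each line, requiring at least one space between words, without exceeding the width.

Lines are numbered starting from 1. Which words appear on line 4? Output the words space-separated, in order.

Answer: spoon pepper dog

Derivation:
Line 1: ['owl', 'wind', 'morning'] (min_width=16, slack=2)
Line 2: ['snow', 'plane', 'angry'] (min_width=16, slack=2)
Line 3: ['you', 'run', 'tomato'] (min_width=14, slack=4)
Line 4: ['spoon', 'pepper', 'dog'] (min_width=16, slack=2)
Line 5: ['dirty', 'banana'] (min_width=12, slack=6)
Line 6: ['gentle', 'knife'] (min_width=12, slack=6)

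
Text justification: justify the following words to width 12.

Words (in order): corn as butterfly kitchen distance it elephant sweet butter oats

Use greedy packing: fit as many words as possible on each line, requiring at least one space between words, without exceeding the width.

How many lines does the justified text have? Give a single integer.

Line 1: ['corn', 'as'] (min_width=7, slack=5)
Line 2: ['butterfly'] (min_width=9, slack=3)
Line 3: ['kitchen'] (min_width=7, slack=5)
Line 4: ['distance', 'it'] (min_width=11, slack=1)
Line 5: ['elephant'] (min_width=8, slack=4)
Line 6: ['sweet', 'butter'] (min_width=12, slack=0)
Line 7: ['oats'] (min_width=4, slack=8)
Total lines: 7

Answer: 7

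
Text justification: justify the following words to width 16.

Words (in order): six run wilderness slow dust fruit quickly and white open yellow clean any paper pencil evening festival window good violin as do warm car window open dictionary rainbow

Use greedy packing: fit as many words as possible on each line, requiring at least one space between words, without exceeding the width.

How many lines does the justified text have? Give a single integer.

Answer: 13

Derivation:
Line 1: ['six', 'run'] (min_width=7, slack=9)
Line 2: ['wilderness', 'slow'] (min_width=15, slack=1)
Line 3: ['dust', 'fruit'] (min_width=10, slack=6)
Line 4: ['quickly', 'and'] (min_width=11, slack=5)
Line 5: ['white', 'open'] (min_width=10, slack=6)
Line 6: ['yellow', 'clean', 'any'] (min_width=16, slack=0)
Line 7: ['paper', 'pencil'] (min_width=12, slack=4)
Line 8: ['evening', 'festival'] (min_width=16, slack=0)
Line 9: ['window', 'good'] (min_width=11, slack=5)
Line 10: ['violin', 'as', 'do'] (min_width=12, slack=4)
Line 11: ['warm', 'car', 'window'] (min_width=15, slack=1)
Line 12: ['open', 'dictionary'] (min_width=15, slack=1)
Line 13: ['rainbow'] (min_width=7, slack=9)
Total lines: 13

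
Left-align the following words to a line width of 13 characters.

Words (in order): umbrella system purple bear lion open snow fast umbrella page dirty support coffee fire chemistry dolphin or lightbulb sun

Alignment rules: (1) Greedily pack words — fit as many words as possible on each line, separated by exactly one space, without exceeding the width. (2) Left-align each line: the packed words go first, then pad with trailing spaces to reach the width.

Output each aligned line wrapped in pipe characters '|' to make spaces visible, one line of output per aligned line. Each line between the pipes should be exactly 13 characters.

Answer: |umbrella     |
|system purple|
|bear lion    |
|open snow    |
|fast umbrella|
|page dirty   |
|support      |
|coffee fire  |
|chemistry    |
|dolphin or   |
|lightbulb sun|

Derivation:
Line 1: ['umbrella'] (min_width=8, slack=5)
Line 2: ['system', 'purple'] (min_width=13, slack=0)
Line 3: ['bear', 'lion'] (min_width=9, slack=4)
Line 4: ['open', 'snow'] (min_width=9, slack=4)
Line 5: ['fast', 'umbrella'] (min_width=13, slack=0)
Line 6: ['page', 'dirty'] (min_width=10, slack=3)
Line 7: ['support'] (min_width=7, slack=6)
Line 8: ['coffee', 'fire'] (min_width=11, slack=2)
Line 9: ['chemistry'] (min_width=9, slack=4)
Line 10: ['dolphin', 'or'] (min_width=10, slack=3)
Line 11: ['lightbulb', 'sun'] (min_width=13, slack=0)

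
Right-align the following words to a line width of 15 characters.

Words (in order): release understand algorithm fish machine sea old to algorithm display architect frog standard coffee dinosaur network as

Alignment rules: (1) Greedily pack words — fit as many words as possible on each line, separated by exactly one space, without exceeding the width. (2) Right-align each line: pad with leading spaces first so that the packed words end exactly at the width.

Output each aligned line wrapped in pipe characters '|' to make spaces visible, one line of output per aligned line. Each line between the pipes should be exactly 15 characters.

Answer: |        release|
|     understand|
| algorithm fish|
|machine sea old|
|   to algorithm|
|        display|
| architect frog|
|standard coffee|
|       dinosaur|
|     network as|

Derivation:
Line 1: ['release'] (min_width=7, slack=8)
Line 2: ['understand'] (min_width=10, slack=5)
Line 3: ['algorithm', 'fish'] (min_width=14, slack=1)
Line 4: ['machine', 'sea', 'old'] (min_width=15, slack=0)
Line 5: ['to', 'algorithm'] (min_width=12, slack=3)
Line 6: ['display'] (min_width=7, slack=8)
Line 7: ['architect', 'frog'] (min_width=14, slack=1)
Line 8: ['standard', 'coffee'] (min_width=15, slack=0)
Line 9: ['dinosaur'] (min_width=8, slack=7)
Line 10: ['network', 'as'] (min_width=10, slack=5)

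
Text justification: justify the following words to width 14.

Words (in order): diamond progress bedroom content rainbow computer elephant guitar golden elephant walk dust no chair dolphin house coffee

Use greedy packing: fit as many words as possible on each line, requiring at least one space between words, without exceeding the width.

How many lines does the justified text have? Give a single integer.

Line 1: ['diamond'] (min_width=7, slack=7)
Line 2: ['progress'] (min_width=8, slack=6)
Line 3: ['bedroom'] (min_width=7, slack=7)
Line 4: ['content'] (min_width=7, slack=7)
Line 5: ['rainbow'] (min_width=7, slack=7)
Line 6: ['computer'] (min_width=8, slack=6)
Line 7: ['elephant'] (min_width=8, slack=6)
Line 8: ['guitar', 'golden'] (min_width=13, slack=1)
Line 9: ['elephant', 'walk'] (min_width=13, slack=1)
Line 10: ['dust', 'no', 'chair'] (min_width=13, slack=1)
Line 11: ['dolphin', 'house'] (min_width=13, slack=1)
Line 12: ['coffee'] (min_width=6, slack=8)
Total lines: 12

Answer: 12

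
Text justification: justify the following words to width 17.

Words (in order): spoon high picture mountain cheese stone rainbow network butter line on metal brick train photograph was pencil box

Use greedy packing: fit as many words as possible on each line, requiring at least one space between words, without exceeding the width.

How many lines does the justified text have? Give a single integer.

Line 1: ['spoon', 'high'] (min_width=10, slack=7)
Line 2: ['picture', 'mountain'] (min_width=16, slack=1)
Line 3: ['cheese', 'stone'] (min_width=12, slack=5)
Line 4: ['rainbow', 'network'] (min_width=15, slack=2)
Line 5: ['butter', 'line', 'on'] (min_width=14, slack=3)
Line 6: ['metal', 'brick', 'train'] (min_width=17, slack=0)
Line 7: ['photograph', 'was'] (min_width=14, slack=3)
Line 8: ['pencil', 'box'] (min_width=10, slack=7)
Total lines: 8

Answer: 8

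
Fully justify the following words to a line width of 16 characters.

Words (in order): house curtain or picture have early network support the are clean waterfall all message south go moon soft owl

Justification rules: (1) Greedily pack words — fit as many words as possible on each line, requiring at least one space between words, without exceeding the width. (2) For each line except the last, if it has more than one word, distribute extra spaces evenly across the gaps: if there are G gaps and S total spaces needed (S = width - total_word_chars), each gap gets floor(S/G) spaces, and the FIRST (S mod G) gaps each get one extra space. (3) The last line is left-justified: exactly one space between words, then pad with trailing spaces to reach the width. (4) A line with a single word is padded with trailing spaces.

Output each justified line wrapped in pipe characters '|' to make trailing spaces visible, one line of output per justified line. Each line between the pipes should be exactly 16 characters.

Line 1: ['house', 'curtain', 'or'] (min_width=16, slack=0)
Line 2: ['picture', 'have'] (min_width=12, slack=4)
Line 3: ['early', 'network'] (min_width=13, slack=3)
Line 4: ['support', 'the', 'are'] (min_width=15, slack=1)
Line 5: ['clean', 'waterfall'] (min_width=15, slack=1)
Line 6: ['all', 'message'] (min_width=11, slack=5)
Line 7: ['south', 'go', 'moon'] (min_width=13, slack=3)
Line 8: ['soft', 'owl'] (min_width=8, slack=8)

Answer: |house curtain or|
|picture     have|
|early    network|
|support  the are|
|clean  waterfall|
|all      message|
|south   go  moon|
|soft owl        |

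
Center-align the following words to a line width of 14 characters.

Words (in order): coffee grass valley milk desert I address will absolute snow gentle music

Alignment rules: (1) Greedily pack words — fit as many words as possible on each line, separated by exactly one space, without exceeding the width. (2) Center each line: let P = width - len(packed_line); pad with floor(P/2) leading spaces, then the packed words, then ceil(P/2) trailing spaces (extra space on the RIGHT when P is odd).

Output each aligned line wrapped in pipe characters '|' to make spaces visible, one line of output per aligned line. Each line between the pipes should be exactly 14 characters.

Answer: | coffee grass |
| valley milk  |
|   desert I   |
| address will |
|absolute snow |
| gentle music |

Derivation:
Line 1: ['coffee', 'grass'] (min_width=12, slack=2)
Line 2: ['valley', 'milk'] (min_width=11, slack=3)
Line 3: ['desert', 'I'] (min_width=8, slack=6)
Line 4: ['address', 'will'] (min_width=12, slack=2)
Line 5: ['absolute', 'snow'] (min_width=13, slack=1)
Line 6: ['gentle', 'music'] (min_width=12, slack=2)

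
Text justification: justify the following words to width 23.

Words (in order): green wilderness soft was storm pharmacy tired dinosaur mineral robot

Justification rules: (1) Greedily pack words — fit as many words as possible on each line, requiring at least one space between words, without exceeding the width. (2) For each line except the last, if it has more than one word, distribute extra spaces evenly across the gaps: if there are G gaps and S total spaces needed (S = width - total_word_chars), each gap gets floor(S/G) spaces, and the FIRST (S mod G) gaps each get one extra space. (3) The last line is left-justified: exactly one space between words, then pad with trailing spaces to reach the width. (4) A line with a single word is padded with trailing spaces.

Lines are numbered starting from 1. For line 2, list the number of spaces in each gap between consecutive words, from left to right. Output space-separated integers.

Answer: 4 3

Derivation:
Line 1: ['green', 'wilderness', 'soft'] (min_width=21, slack=2)
Line 2: ['was', 'storm', 'pharmacy'] (min_width=18, slack=5)
Line 3: ['tired', 'dinosaur', 'mineral'] (min_width=22, slack=1)
Line 4: ['robot'] (min_width=5, slack=18)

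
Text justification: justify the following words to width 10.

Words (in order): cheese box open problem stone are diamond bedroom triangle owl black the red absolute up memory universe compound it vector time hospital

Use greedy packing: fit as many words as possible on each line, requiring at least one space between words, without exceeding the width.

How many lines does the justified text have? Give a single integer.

Line 1: ['cheese', 'box'] (min_width=10, slack=0)
Line 2: ['open'] (min_width=4, slack=6)
Line 3: ['problem'] (min_width=7, slack=3)
Line 4: ['stone', 'are'] (min_width=9, slack=1)
Line 5: ['diamond'] (min_width=7, slack=3)
Line 6: ['bedroom'] (min_width=7, slack=3)
Line 7: ['triangle'] (min_width=8, slack=2)
Line 8: ['owl', 'black'] (min_width=9, slack=1)
Line 9: ['the', 'red'] (min_width=7, slack=3)
Line 10: ['absolute'] (min_width=8, slack=2)
Line 11: ['up', 'memory'] (min_width=9, slack=1)
Line 12: ['universe'] (min_width=8, slack=2)
Line 13: ['compound'] (min_width=8, slack=2)
Line 14: ['it', 'vector'] (min_width=9, slack=1)
Line 15: ['time'] (min_width=4, slack=6)
Line 16: ['hospital'] (min_width=8, slack=2)
Total lines: 16

Answer: 16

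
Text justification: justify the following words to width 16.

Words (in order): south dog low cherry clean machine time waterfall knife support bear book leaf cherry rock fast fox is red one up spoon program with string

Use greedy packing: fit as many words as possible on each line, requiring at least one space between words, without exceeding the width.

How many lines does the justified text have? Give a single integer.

Line 1: ['south', 'dog', 'low'] (min_width=13, slack=3)
Line 2: ['cherry', 'clean'] (min_width=12, slack=4)
Line 3: ['machine', 'time'] (min_width=12, slack=4)
Line 4: ['waterfall', 'knife'] (min_width=15, slack=1)
Line 5: ['support', 'bear'] (min_width=12, slack=4)
Line 6: ['book', 'leaf', 'cherry'] (min_width=16, slack=0)
Line 7: ['rock', 'fast', 'fox', 'is'] (min_width=16, slack=0)
Line 8: ['red', 'one', 'up', 'spoon'] (min_width=16, slack=0)
Line 9: ['program', 'with'] (min_width=12, slack=4)
Line 10: ['string'] (min_width=6, slack=10)
Total lines: 10

Answer: 10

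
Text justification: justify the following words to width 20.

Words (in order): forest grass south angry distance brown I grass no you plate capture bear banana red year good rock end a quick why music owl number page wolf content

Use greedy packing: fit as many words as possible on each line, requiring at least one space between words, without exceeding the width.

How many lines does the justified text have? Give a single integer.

Line 1: ['forest', 'grass', 'south'] (min_width=18, slack=2)
Line 2: ['angry', 'distance', 'brown'] (min_width=20, slack=0)
Line 3: ['I', 'grass', 'no', 'you', 'plate'] (min_width=20, slack=0)
Line 4: ['capture', 'bear', 'banana'] (min_width=19, slack=1)
Line 5: ['red', 'year', 'good', 'rock'] (min_width=18, slack=2)
Line 6: ['end', 'a', 'quick', 'why'] (min_width=15, slack=5)
Line 7: ['music', 'owl', 'number'] (min_width=16, slack=4)
Line 8: ['page', 'wolf', 'content'] (min_width=17, slack=3)
Total lines: 8

Answer: 8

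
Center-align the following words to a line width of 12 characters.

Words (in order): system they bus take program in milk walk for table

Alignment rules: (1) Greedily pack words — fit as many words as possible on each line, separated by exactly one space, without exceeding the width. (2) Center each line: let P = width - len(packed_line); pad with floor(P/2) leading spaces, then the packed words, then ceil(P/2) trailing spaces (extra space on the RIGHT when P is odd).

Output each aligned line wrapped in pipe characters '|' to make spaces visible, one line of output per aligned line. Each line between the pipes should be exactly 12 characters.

Line 1: ['system', 'they'] (min_width=11, slack=1)
Line 2: ['bus', 'take'] (min_width=8, slack=4)
Line 3: ['program', 'in'] (min_width=10, slack=2)
Line 4: ['milk', 'walk'] (min_width=9, slack=3)
Line 5: ['for', 'table'] (min_width=9, slack=3)

Answer: |system they |
|  bus take  |
| program in |
| milk walk  |
| for table  |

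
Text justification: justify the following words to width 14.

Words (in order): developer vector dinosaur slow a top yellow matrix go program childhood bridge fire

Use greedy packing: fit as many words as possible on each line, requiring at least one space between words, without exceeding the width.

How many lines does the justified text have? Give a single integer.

Line 1: ['developer'] (min_width=9, slack=5)
Line 2: ['vector'] (min_width=6, slack=8)
Line 3: ['dinosaur', 'slow'] (min_width=13, slack=1)
Line 4: ['a', 'top', 'yellow'] (min_width=12, slack=2)
Line 5: ['matrix', 'go'] (min_width=9, slack=5)
Line 6: ['program'] (min_width=7, slack=7)
Line 7: ['childhood'] (min_width=9, slack=5)
Line 8: ['bridge', 'fire'] (min_width=11, slack=3)
Total lines: 8

Answer: 8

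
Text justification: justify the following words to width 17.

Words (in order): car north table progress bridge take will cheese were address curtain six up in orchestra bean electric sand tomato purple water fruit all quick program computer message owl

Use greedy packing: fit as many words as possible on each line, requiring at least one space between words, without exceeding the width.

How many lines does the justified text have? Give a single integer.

Line 1: ['car', 'north', 'table'] (min_width=15, slack=2)
Line 2: ['progress', 'bridge'] (min_width=15, slack=2)
Line 3: ['take', 'will', 'cheese'] (min_width=16, slack=1)
Line 4: ['were', 'address'] (min_width=12, slack=5)
Line 5: ['curtain', 'six', 'up', 'in'] (min_width=17, slack=0)
Line 6: ['orchestra', 'bean'] (min_width=14, slack=3)
Line 7: ['electric', 'sand'] (min_width=13, slack=4)
Line 8: ['tomato', 'purple'] (min_width=13, slack=4)
Line 9: ['water', 'fruit', 'all'] (min_width=15, slack=2)
Line 10: ['quick', 'program'] (min_width=13, slack=4)
Line 11: ['computer', 'message'] (min_width=16, slack=1)
Line 12: ['owl'] (min_width=3, slack=14)
Total lines: 12

Answer: 12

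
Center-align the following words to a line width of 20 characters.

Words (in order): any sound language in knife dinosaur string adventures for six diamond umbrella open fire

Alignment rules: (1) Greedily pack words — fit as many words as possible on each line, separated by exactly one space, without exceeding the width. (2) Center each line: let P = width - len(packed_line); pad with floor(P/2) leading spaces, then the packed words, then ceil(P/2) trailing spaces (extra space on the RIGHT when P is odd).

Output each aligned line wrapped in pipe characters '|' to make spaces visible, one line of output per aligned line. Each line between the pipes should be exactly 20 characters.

Line 1: ['any', 'sound', 'language'] (min_width=18, slack=2)
Line 2: ['in', 'knife', 'dinosaur'] (min_width=17, slack=3)
Line 3: ['string', 'adventures'] (min_width=17, slack=3)
Line 4: ['for', 'six', 'diamond'] (min_width=15, slack=5)
Line 5: ['umbrella', 'open', 'fire'] (min_width=18, slack=2)

Answer: | any sound language |
| in knife dinosaur  |
| string adventures  |
|  for six diamond   |
| umbrella open fire |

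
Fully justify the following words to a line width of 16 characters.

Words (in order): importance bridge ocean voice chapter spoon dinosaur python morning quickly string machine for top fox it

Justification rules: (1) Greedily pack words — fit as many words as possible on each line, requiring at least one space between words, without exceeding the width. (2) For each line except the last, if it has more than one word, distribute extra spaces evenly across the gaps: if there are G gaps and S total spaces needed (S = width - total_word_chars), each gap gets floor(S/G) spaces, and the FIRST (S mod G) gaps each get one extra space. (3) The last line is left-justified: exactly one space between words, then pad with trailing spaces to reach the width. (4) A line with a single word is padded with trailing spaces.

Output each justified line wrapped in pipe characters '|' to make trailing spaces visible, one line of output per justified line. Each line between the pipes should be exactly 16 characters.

Line 1: ['importance'] (min_width=10, slack=6)
Line 2: ['bridge', 'ocean'] (min_width=12, slack=4)
Line 3: ['voice', 'chapter'] (min_width=13, slack=3)
Line 4: ['spoon', 'dinosaur'] (min_width=14, slack=2)
Line 5: ['python', 'morning'] (min_width=14, slack=2)
Line 6: ['quickly', 'string'] (min_width=14, slack=2)
Line 7: ['machine', 'for', 'top'] (min_width=15, slack=1)
Line 8: ['fox', 'it'] (min_width=6, slack=10)

Answer: |importance      |
|bridge     ocean|
|voice    chapter|
|spoon   dinosaur|
|python   morning|
|quickly   string|
|machine  for top|
|fox it          |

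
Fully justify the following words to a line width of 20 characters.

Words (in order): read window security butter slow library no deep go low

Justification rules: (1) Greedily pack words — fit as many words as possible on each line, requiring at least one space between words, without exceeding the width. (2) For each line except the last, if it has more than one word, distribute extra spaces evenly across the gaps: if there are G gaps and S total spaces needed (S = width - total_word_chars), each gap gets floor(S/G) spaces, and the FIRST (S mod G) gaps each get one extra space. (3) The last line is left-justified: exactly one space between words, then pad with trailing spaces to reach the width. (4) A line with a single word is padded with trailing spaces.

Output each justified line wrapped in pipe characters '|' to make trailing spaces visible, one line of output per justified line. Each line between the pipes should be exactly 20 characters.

Answer: |read window security|
|butter  slow library|
|no deep go low      |

Derivation:
Line 1: ['read', 'window', 'security'] (min_width=20, slack=0)
Line 2: ['butter', 'slow', 'library'] (min_width=19, slack=1)
Line 3: ['no', 'deep', 'go', 'low'] (min_width=14, slack=6)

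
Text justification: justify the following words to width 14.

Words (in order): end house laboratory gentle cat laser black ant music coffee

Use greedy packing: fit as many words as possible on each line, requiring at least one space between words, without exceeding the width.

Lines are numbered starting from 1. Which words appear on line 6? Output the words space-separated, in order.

Line 1: ['end', 'house'] (min_width=9, slack=5)
Line 2: ['laboratory'] (min_width=10, slack=4)
Line 3: ['gentle', 'cat'] (min_width=10, slack=4)
Line 4: ['laser', 'black'] (min_width=11, slack=3)
Line 5: ['ant', 'music'] (min_width=9, slack=5)
Line 6: ['coffee'] (min_width=6, slack=8)

Answer: coffee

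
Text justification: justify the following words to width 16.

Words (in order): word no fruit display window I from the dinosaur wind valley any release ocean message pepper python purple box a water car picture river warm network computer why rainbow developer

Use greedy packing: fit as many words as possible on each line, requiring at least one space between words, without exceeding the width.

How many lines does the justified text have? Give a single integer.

Answer: 14

Derivation:
Line 1: ['word', 'no', 'fruit'] (min_width=13, slack=3)
Line 2: ['display', 'window', 'I'] (min_width=16, slack=0)
Line 3: ['from', 'the'] (min_width=8, slack=8)
Line 4: ['dinosaur', 'wind'] (min_width=13, slack=3)
Line 5: ['valley', 'any'] (min_width=10, slack=6)
Line 6: ['release', 'ocean'] (min_width=13, slack=3)
Line 7: ['message', 'pepper'] (min_width=14, slack=2)
Line 8: ['python', 'purple'] (min_width=13, slack=3)
Line 9: ['box', 'a', 'water', 'car'] (min_width=15, slack=1)
Line 10: ['picture', 'river'] (min_width=13, slack=3)
Line 11: ['warm', 'network'] (min_width=12, slack=4)
Line 12: ['computer', 'why'] (min_width=12, slack=4)
Line 13: ['rainbow'] (min_width=7, slack=9)
Line 14: ['developer'] (min_width=9, slack=7)
Total lines: 14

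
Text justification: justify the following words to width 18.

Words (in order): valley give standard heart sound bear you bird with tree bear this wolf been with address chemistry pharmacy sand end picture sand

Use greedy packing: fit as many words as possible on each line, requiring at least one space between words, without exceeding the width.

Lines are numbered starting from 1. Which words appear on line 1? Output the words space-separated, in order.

Line 1: ['valley', 'give'] (min_width=11, slack=7)
Line 2: ['standard', 'heart'] (min_width=14, slack=4)
Line 3: ['sound', 'bear', 'you'] (min_width=14, slack=4)
Line 4: ['bird', 'with', 'tree'] (min_width=14, slack=4)
Line 5: ['bear', 'this', 'wolf'] (min_width=14, slack=4)
Line 6: ['been', 'with', 'address'] (min_width=17, slack=1)
Line 7: ['chemistry', 'pharmacy'] (min_width=18, slack=0)
Line 8: ['sand', 'end', 'picture'] (min_width=16, slack=2)
Line 9: ['sand'] (min_width=4, slack=14)

Answer: valley give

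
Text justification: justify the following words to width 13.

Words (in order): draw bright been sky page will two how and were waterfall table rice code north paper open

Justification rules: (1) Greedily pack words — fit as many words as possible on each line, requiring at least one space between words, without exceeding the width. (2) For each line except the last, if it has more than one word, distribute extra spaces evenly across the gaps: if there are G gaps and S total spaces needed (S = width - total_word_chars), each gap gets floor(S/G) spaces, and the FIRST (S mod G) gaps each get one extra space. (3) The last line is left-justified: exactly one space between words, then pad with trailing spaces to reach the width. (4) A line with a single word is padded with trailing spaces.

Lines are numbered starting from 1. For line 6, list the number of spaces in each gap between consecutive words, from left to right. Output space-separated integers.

Answer: 4

Derivation:
Line 1: ['draw', 'bright'] (min_width=11, slack=2)
Line 2: ['been', 'sky', 'page'] (min_width=13, slack=0)
Line 3: ['will', 'two', 'how'] (min_width=12, slack=1)
Line 4: ['and', 'were'] (min_width=8, slack=5)
Line 5: ['waterfall'] (min_width=9, slack=4)
Line 6: ['table', 'rice'] (min_width=10, slack=3)
Line 7: ['code', 'north'] (min_width=10, slack=3)
Line 8: ['paper', 'open'] (min_width=10, slack=3)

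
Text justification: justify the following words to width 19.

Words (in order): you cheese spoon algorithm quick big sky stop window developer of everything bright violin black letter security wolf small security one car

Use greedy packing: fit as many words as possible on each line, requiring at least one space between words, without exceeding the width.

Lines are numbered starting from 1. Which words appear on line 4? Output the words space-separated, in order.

Line 1: ['you', 'cheese', 'spoon'] (min_width=16, slack=3)
Line 2: ['algorithm', 'quick', 'big'] (min_width=19, slack=0)
Line 3: ['sky', 'stop', 'window'] (min_width=15, slack=4)
Line 4: ['developer', 'of'] (min_width=12, slack=7)
Line 5: ['everything', 'bright'] (min_width=17, slack=2)
Line 6: ['violin', 'black', 'letter'] (min_width=19, slack=0)
Line 7: ['security', 'wolf', 'small'] (min_width=19, slack=0)
Line 8: ['security', 'one', 'car'] (min_width=16, slack=3)

Answer: developer of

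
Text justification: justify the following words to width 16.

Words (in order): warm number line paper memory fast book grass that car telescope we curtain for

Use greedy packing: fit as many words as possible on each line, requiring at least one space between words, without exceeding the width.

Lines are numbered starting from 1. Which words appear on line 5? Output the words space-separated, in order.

Answer: telescope we

Derivation:
Line 1: ['warm', 'number', 'line'] (min_width=16, slack=0)
Line 2: ['paper', 'memory'] (min_width=12, slack=4)
Line 3: ['fast', 'book', 'grass'] (min_width=15, slack=1)
Line 4: ['that', 'car'] (min_width=8, slack=8)
Line 5: ['telescope', 'we'] (min_width=12, slack=4)
Line 6: ['curtain', 'for'] (min_width=11, slack=5)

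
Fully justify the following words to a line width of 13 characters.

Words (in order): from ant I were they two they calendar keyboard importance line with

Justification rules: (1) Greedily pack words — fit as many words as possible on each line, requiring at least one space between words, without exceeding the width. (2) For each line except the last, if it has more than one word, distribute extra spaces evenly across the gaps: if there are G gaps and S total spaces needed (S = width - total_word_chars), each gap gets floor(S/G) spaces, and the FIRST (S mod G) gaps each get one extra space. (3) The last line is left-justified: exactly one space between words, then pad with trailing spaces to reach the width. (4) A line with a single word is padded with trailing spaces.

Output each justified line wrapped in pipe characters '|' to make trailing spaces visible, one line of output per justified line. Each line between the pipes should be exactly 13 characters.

Answer: |from   ant  I|
|were they two|
|they calendar|
|keyboard     |
|importance   |
|line with    |

Derivation:
Line 1: ['from', 'ant', 'I'] (min_width=10, slack=3)
Line 2: ['were', 'they', 'two'] (min_width=13, slack=0)
Line 3: ['they', 'calendar'] (min_width=13, slack=0)
Line 4: ['keyboard'] (min_width=8, slack=5)
Line 5: ['importance'] (min_width=10, slack=3)
Line 6: ['line', 'with'] (min_width=9, slack=4)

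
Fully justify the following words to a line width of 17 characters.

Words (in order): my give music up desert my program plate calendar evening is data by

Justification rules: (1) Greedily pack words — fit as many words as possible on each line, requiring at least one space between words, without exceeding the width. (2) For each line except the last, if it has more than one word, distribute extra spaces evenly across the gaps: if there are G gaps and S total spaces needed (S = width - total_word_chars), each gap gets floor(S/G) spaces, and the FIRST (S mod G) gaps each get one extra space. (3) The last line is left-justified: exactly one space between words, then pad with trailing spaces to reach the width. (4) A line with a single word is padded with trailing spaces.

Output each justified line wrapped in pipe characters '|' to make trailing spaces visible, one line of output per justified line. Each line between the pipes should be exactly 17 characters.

Answer: |my  give music up|
|desert my program|
|plate    calendar|
|evening  is  data|
|by               |

Derivation:
Line 1: ['my', 'give', 'music', 'up'] (min_width=16, slack=1)
Line 2: ['desert', 'my', 'program'] (min_width=17, slack=0)
Line 3: ['plate', 'calendar'] (min_width=14, slack=3)
Line 4: ['evening', 'is', 'data'] (min_width=15, slack=2)
Line 5: ['by'] (min_width=2, slack=15)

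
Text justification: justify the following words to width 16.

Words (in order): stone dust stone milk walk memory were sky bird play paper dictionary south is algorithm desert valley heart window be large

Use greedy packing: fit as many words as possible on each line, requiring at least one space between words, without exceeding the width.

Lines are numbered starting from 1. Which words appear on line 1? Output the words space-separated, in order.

Line 1: ['stone', 'dust', 'stone'] (min_width=16, slack=0)
Line 2: ['milk', 'walk', 'memory'] (min_width=16, slack=0)
Line 3: ['were', 'sky', 'bird'] (min_width=13, slack=3)
Line 4: ['play', 'paper'] (min_width=10, slack=6)
Line 5: ['dictionary', 'south'] (min_width=16, slack=0)
Line 6: ['is', 'algorithm'] (min_width=12, slack=4)
Line 7: ['desert', 'valley'] (min_width=13, slack=3)
Line 8: ['heart', 'window', 'be'] (min_width=15, slack=1)
Line 9: ['large'] (min_width=5, slack=11)

Answer: stone dust stone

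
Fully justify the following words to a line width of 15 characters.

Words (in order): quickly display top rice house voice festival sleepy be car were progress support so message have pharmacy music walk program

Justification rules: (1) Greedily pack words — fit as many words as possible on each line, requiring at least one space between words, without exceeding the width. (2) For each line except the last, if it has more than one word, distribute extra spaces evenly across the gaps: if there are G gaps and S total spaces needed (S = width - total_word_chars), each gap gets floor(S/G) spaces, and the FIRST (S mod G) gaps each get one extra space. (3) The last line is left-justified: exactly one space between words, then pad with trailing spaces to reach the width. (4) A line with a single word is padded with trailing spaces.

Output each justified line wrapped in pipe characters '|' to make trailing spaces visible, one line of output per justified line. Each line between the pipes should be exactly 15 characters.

Line 1: ['quickly', 'display'] (min_width=15, slack=0)
Line 2: ['top', 'rice', 'house'] (min_width=14, slack=1)
Line 3: ['voice', 'festival'] (min_width=14, slack=1)
Line 4: ['sleepy', 'be', 'car'] (min_width=13, slack=2)
Line 5: ['were', 'progress'] (min_width=13, slack=2)
Line 6: ['support', 'so'] (min_width=10, slack=5)
Line 7: ['message', 'have'] (min_width=12, slack=3)
Line 8: ['pharmacy', 'music'] (min_width=14, slack=1)
Line 9: ['walk', 'program'] (min_width=12, slack=3)

Answer: |quickly display|
|top  rice house|
|voice  festival|
|sleepy  be  car|
|were   progress|
|support      so|
|message    have|
|pharmacy  music|
|walk program   |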